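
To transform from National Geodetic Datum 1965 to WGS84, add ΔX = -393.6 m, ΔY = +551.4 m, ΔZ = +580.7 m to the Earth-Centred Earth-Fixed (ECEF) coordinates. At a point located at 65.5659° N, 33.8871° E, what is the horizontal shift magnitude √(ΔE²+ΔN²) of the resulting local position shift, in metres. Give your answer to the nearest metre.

725 m

The local east axis at (φ, λ) is (−sin λ, cos λ, 0), so ΔE = −sin(33.8871°)·(-393.6) + cos(33.8871°)·551.4 = 677.19 m.
The local north axis is (−sin φ cos λ, −sin φ sin λ, cos φ), giving ΔN = 297.478 − 279.903 + 240.204 = 257.78 m.
Horizontal magnitude = √(ΔE² + ΔN²) = √(677.19² + 257.78²) = 724.60 m.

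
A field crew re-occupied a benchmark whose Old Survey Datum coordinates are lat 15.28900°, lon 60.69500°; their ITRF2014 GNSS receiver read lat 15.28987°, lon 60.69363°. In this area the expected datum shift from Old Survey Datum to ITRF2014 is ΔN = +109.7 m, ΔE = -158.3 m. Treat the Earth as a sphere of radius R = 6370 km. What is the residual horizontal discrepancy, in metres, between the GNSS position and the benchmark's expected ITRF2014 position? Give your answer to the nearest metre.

17 m

Observed coordinate differences: Δφ = +0.00087°, Δλ = -0.00137°.
Converting to metres (1° lat = 111177 m, cos φ = 0.964608): observed ΔN = 96.7 m, observed ΔE = -146.9 m.
Subtracting the expected shift leaves a residual of 96.7 − (109.7) = -13.0 m north and -146.9 − (-158.3) = 11.4 m east.
Residual distance = √((-13.0)² + 11.4²) = 17.3 m.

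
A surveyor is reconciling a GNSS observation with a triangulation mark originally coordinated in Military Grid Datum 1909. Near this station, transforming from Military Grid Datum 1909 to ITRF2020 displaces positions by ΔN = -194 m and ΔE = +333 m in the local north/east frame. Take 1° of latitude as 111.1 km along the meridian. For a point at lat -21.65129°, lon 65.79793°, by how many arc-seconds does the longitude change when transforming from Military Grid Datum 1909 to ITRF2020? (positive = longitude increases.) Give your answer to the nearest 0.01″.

Δλ = 11.61″

At latitude -21.65129°, cos φ = 0.929447.
1° of longitude at this latitude = 111.1 × cos φ = 103.26 km, so Δλ = 333.0 / 103261.5 = 0.0032248° = 11.609″.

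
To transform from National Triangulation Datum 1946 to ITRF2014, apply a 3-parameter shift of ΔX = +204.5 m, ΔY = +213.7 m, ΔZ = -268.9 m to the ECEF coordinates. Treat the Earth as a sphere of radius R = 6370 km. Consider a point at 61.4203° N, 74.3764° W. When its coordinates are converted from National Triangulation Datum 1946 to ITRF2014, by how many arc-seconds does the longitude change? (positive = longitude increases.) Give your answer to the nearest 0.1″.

sin φ = 0.878153, cos φ = 0.478381, sin λ = -0.963052, cos λ = 0.269317.
East component: ΔE = −sin λ·ΔX + cos λ·ΔY = −(-0.963052)(204.5) + (0.269317)(213.7) = 254.50 m.
1° of latitude spans πR/180 = 111177 m; at latitude φ, 1° of longitude spans that × cos φ = 53185.2 m, so Δλ = 254.50 / 53185.2 × 3600 = 17.226″.

Δλ = 17.2″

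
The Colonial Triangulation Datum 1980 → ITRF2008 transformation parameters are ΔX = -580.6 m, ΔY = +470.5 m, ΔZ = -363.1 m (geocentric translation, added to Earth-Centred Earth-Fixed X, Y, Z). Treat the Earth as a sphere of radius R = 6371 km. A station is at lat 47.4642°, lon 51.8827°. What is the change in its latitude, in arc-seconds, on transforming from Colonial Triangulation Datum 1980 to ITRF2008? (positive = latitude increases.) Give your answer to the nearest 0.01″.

sin φ = 0.736855, cos φ = 0.676051, sin λ = 0.786749, cos λ = 0.617273.
North component: ΔN = −sin φ cos λ·ΔX − sin φ sin λ·ΔY + cos φ·ΔZ = −(0.736855)(0.617273)(-580.6) − (0.736855)(0.786749)(470.5) + (0.676051)(-363.1) = -254.15 m.
1° of latitude spans πR/180 = 111195 m, so Δφ = -254.15 / 111195 × 3600 = -8.228″.

Δφ = -8.23″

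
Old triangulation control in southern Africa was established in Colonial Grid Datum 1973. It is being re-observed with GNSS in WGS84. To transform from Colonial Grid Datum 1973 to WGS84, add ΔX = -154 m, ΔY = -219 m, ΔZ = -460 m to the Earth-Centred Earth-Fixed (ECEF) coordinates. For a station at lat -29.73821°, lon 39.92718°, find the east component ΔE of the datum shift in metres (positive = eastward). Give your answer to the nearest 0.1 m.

The local east axis at (φ, λ) is (−sin λ, cos λ, 0), so ΔE = −sin(39.92718°)·(-154) + cos(39.92718°)·(-219) = -69.10 m.

ΔE = -69.1 m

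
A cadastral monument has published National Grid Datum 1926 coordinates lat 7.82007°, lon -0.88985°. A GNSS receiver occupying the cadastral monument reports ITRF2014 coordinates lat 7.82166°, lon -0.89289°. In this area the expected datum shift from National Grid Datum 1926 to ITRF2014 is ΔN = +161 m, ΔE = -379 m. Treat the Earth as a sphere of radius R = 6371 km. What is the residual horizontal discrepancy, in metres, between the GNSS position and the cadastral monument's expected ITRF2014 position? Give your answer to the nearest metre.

47 m

Observed coordinate differences: Δφ = +0.00159°, Δλ = -0.00304°.
Converting to metres (1° lat = 111195 m, cos φ = 0.990700): observed ΔN = 176.8 m, observed ΔE = -334.9 m.
Subtracting the expected shift leaves a residual of 176.8 − (161) = 15.8 m north and -334.9 − (-379) = 44.1 m east.
Residual distance = √(15.8² + 44.1²) = 46.9 m.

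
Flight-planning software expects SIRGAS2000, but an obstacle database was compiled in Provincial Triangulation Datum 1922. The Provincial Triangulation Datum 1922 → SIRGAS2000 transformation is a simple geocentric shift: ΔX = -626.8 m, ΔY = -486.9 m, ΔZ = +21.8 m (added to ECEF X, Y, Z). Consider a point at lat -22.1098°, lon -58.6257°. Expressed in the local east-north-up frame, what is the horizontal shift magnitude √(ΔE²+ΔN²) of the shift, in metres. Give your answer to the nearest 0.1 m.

790.5 m

At φ = -22.1098°, λ = -58.6257°: sin φ = -0.376383, cos φ = 0.926464, sin λ = -0.853784, cos λ = 0.520627.
ΔE = −sin λ·ΔX + cos λ·ΔY = −(-0.853784)·(-626.8) + (0.520627)·(-486.9) = -788.65 m.
ΔN = −sin φ cos λ·ΔX − sin φ sin λ·ΔY + cos φ·ΔZ = −(-0.376383)(0.520627)(-626.8) − (-0.376383)(-0.853784)(-486.9) + (0.926464)(21.8) = 53.84 m.
Horizontal magnitude = √(ΔE² + ΔN²) = √((-788.65)² + 53.84²) = 790.48 m.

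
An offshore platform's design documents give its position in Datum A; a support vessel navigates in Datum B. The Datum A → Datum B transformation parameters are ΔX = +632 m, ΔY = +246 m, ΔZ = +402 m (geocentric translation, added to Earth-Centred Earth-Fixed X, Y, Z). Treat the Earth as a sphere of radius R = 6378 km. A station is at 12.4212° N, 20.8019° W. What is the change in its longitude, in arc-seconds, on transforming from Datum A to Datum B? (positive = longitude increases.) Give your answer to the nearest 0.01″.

Δλ = 15.05″

sin φ = 0.215097, cos φ = 0.976593, sin λ = -0.355138, cos λ = 0.934814.
East component: ΔE = −sin λ·ΔX + cos λ·ΔY = −(-0.355138)(632) + (0.934814)(246) = 454.41 m.
1° of latitude spans πR/180 = 111317 m; at latitude φ, 1° of longitude spans that × cos φ = 108711.5 m, so Δλ = 454.41 / 108711.5 × 3600 = 15.048″.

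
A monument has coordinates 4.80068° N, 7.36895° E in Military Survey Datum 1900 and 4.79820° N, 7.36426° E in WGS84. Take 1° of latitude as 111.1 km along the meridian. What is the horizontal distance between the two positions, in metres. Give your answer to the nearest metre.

Δφ = 4.79820° − 4.80068° = -0.00248°; Δλ = 7.36426° − 7.36895° = -0.00469°.
ΔN = Δφ × 111100 = -275.5 m; ΔE = Δλ × 111100 × cos(4.80068°) = -0.00469 × 111100 × 0.996492 = -519.2 m.
Distance = √(ΔE² + ΔN²) = √((-519.2)² + (-275.5)²) = 587.8 m.

588 m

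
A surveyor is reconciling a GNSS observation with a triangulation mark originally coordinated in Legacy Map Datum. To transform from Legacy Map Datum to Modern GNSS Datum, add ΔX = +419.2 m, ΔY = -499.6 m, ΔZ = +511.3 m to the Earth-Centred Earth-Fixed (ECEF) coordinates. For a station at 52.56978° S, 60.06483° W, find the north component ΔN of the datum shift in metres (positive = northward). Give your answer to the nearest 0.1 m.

At φ = -52.56978°, λ = -60.06483°: sin φ = -0.794094, cos φ = 0.607795, sin λ = -0.866591, cos λ = 0.499020.
ΔN = −sin φ cos λ·ΔX − sin φ sin λ·ΔY + cos φ·ΔZ = −(-0.794094)(0.499020)(419.2) − (-0.794094)(-0.866591)(-499.6) + (0.607795)(511.3) = 820.68 m.

ΔN = 820.7 m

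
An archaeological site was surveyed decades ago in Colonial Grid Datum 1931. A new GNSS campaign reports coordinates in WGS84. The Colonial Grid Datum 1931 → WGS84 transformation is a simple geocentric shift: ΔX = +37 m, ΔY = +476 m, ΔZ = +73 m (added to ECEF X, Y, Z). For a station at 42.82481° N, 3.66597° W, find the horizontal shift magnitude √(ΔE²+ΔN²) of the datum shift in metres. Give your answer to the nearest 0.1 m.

479.9 m

At φ = 42.82481°, λ = -3.66597°: sin φ = 0.679759, cos φ = 0.733436, sin λ = -0.063940, cos λ = 0.997954.
ΔE = −sin λ·ΔX + cos λ·ΔY = −(-0.063940)·(37) + (0.997954)·(476) = 477.39 m.
ΔN = −sin φ cos λ·ΔX − sin φ sin λ·ΔY + cos φ·ΔZ = −(0.679759)(0.997954)(37) − (0.679759)(-0.063940)(476) + (0.733436)(73) = 49.13 m.
Horizontal magnitude = √(ΔE² + ΔN²) = √(477.39² + 49.13²) = 479.91 m.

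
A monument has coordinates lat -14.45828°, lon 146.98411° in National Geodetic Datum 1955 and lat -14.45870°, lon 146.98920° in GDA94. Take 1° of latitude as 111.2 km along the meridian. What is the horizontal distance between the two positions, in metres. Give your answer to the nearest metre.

550 m

Δφ = -14.45870° − -14.45828° = -0.00042°; Δλ = 146.98920° − 146.98411° = +0.00509°.
ΔN = Δφ × 111200 = -46.7 m; ΔE = Δλ × 111200 × cos(-14.45828°) = +0.00509 × 111200 × 0.968330 = 548.1 m.
Distance = √(ΔE² + ΔN²) = √(548.1² + (-46.7)²) = 550.1 m.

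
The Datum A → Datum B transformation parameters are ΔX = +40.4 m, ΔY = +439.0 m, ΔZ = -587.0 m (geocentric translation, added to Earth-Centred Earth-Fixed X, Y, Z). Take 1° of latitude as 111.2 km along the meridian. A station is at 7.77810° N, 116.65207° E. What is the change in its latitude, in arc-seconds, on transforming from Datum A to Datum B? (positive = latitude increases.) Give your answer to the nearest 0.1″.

sin φ = 0.135337, cos φ = 0.990800, sin λ = 0.893747, cos λ = -0.448572.
North component: ΔN = −sin φ cos λ·ΔX − sin φ sin λ·ΔY + cos φ·ΔZ = −(0.135337)(-0.448572)(40.4) − (0.135337)(0.893747)(439.0) + (0.990800)(-587.0) = -632.25 m.
1° of latitude spans 111200 m, so Δφ = -632.25 / 111200 × 3600 = -20.468″.

Δφ = -20.5″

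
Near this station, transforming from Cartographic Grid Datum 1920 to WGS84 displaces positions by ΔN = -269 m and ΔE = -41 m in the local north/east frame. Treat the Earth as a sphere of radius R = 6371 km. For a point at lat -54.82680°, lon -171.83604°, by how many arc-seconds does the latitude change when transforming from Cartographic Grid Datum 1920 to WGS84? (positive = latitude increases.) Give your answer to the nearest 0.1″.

On a sphere of radius R, 1 rad of latitude = R, so Δφ = ΔN / R = -269.0 / 6371000 = -4.2223e-05 rad = -8.709″.

Δφ = -8.7″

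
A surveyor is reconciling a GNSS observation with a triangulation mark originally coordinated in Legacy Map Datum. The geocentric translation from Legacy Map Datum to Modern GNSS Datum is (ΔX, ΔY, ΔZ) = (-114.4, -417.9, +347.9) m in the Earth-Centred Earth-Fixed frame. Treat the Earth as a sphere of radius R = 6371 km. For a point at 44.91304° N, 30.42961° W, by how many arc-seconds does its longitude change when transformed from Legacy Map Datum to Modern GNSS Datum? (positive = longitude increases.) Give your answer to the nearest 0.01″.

Δλ = -19.12″

sin φ = 0.706033, cos φ = 0.708179, sin λ = -0.506479, cos λ = 0.862252.
East component: ΔE = −sin λ·ΔX + cos λ·ΔY = −(-0.506479)(-114.4) + (0.862252)(-417.9) = -418.28 m.
1° of latitude spans πR/180 = 111195 m; at latitude φ, 1° of longitude spans that × cos φ = 78745.9 m, so Δλ = -418.28 / 78745.9 × 3600 = -19.122″.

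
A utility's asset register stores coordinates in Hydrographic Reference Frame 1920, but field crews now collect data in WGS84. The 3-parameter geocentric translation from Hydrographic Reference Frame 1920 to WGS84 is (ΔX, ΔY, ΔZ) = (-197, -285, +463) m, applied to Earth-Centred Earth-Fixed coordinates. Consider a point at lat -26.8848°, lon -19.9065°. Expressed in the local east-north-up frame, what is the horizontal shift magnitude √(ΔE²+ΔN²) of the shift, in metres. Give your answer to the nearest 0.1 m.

The local east axis at (φ, λ) is (−sin λ, cos λ, 0), so ΔE = −sin(-19.9065°)·(-197) + cos(-19.9065°)·(-285) = -335.05 m.
The local north axis is (−sin φ cos λ, −sin φ sin λ, cos φ), giving ΔN = -83.760 + 43.881 + 412.958 = 373.08 m.
Horizontal magnitude = √(ΔE² + ΔN²) = √((-335.05)² + 373.08²) = 501.44 m.

501.4 m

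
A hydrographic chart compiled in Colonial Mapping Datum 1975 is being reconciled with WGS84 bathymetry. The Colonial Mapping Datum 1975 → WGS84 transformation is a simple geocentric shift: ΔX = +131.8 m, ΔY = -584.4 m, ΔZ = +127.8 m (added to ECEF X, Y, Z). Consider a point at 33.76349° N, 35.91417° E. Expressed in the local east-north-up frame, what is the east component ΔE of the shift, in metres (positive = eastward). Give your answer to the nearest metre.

ΔE = -551 m

At φ = 33.76349°, λ = 35.91417°: sin φ = 0.555766, cos φ = 0.831339, sin λ = 0.586573, cos λ = 0.809897.
ΔE = −sin λ·ΔX + cos λ·ΔY = −(0.586573)·(131.8) + (0.809897)·(-584.4) = -550.61 m.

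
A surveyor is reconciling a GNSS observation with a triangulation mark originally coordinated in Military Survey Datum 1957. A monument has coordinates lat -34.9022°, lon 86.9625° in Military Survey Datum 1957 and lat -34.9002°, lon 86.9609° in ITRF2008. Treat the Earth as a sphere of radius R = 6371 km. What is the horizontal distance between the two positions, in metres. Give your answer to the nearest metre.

266 m

Δφ = -34.9002° − -34.9022° = +0.0020°; Δλ = 86.9609° − 86.9625° = -0.0016°.
1° along a meridian = πR/180 = 111195 m.
ΔN = Δφ × 111195 = 222.4 m; ΔE = Δλ × 111195 × cos(-34.9022°) = -0.0016 × 111195 × 0.820130 = -145.9 m.
Distance = √(ΔE² + ΔN²) = √((-145.9)² + 222.4²) = 266.0 m.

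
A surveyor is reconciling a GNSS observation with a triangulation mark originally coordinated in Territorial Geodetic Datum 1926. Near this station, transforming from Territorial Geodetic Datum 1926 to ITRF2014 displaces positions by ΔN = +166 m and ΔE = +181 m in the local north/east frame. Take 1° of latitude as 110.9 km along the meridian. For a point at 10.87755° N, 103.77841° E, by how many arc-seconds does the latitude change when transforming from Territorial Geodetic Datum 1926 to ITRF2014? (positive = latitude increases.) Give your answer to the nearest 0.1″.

Δφ = 5.4″

1° of latitude = 110.9 km, so Δφ = 166.0 / 110900 = 0.0014968° = 5.389″.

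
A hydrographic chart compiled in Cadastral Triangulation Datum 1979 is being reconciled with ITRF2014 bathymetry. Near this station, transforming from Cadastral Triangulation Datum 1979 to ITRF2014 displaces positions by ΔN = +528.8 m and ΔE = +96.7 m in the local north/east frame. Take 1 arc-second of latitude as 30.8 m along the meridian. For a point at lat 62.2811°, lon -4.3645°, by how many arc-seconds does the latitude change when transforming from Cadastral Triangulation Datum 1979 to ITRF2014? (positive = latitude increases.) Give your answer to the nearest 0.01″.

Δφ = 17.17″

1″ of latitude = 30.80 m, so Δφ = 528.8 / 30.80 = 17.169″.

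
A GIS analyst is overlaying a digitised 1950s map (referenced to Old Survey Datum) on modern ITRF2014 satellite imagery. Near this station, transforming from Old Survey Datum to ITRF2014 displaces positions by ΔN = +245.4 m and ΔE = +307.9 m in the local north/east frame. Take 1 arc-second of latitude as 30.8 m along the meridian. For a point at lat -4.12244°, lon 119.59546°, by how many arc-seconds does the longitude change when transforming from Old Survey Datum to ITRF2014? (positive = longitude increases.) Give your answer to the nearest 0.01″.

At latitude -4.12244°, cos φ = 0.997413.
1″ of longitude at this latitude = 30.80 × cos φ = 30.7203 m, so Δλ = 307.9 / 30.7203 = 10.023″.

Δλ = 10.02″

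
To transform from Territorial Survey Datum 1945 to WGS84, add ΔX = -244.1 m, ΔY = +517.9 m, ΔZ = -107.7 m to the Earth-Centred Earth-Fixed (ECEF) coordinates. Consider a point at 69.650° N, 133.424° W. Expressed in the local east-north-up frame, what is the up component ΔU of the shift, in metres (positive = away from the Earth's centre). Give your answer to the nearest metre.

ΔU = -173 m

The local up (radial) axis is (cos φ cos λ, cos φ sin λ, sin φ), giving ΔU = 58.350 − 130.806 − 100.978 = -173.43 m.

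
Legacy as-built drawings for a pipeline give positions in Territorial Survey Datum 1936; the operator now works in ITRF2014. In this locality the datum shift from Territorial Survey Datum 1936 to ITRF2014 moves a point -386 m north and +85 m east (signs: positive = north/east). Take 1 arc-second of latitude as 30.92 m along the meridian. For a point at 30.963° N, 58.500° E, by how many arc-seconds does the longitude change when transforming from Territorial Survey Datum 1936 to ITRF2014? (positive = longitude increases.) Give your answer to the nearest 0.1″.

Δλ = 3.2″

At latitude 30.963°, cos φ = 0.857500.
1″ of longitude at this latitude = 30.92 × cos φ = 26.5139 m, so Δλ = 85.0 / 26.5139 = 3.206″.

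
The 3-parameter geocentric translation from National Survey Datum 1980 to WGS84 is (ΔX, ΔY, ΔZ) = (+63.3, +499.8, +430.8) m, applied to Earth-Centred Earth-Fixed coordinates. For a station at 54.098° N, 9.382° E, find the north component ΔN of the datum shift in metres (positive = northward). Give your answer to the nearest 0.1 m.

The local north axis is (−sin φ cos λ, −sin φ sin λ, cos φ), giving ΔN = -50.588 − 65.997 + 252.621 = 136.04 m.

ΔN = 136.0 m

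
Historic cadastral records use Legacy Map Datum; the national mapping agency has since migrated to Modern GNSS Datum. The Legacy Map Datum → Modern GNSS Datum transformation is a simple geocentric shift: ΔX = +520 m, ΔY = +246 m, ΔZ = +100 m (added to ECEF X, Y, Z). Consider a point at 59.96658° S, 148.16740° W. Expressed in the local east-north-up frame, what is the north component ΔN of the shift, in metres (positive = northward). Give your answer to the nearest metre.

ΔN = -445 m

The local north axis is (−sin φ cos λ, −sin φ sin λ, cos φ), giving ΔN = -382.471 − 112.329 + 50.051 = -444.75 m.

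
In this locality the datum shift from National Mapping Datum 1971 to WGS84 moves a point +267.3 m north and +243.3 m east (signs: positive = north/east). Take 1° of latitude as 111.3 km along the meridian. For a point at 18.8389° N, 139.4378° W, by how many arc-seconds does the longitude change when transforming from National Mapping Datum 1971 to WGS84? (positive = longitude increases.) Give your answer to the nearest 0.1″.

At latitude 18.8389°, cos φ = 0.946430.
1° of longitude at this latitude = 111.3 × cos φ = 105.34 km, so Δλ = 243.3 / 105337.7 = 0.0023097° = 8.315″.

Δλ = 8.3″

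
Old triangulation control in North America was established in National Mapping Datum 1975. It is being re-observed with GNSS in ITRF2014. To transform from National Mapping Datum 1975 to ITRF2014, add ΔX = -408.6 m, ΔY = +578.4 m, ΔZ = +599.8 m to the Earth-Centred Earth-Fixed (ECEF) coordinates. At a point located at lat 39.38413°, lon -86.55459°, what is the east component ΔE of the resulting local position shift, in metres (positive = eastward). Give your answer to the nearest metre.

At φ = 39.38413°, λ = -86.55459°: sin φ = 0.634516, cos φ = 0.772909, sin λ = -0.998193, cos λ = 0.060098.
ΔE = −sin λ·ΔX + cos λ·ΔY = −(-0.998193)·(-408.6) + (0.060098)·(578.4) = -373.10 m.

ΔE = -373 m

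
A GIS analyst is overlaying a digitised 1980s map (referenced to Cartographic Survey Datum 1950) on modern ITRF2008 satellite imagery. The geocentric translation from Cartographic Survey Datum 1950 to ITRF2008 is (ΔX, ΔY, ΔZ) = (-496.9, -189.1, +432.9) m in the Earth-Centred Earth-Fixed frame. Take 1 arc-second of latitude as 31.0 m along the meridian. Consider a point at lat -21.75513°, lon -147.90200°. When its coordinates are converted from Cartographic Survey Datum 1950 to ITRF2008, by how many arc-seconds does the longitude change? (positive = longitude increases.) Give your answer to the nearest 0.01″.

Δλ = -3.61″

sin φ = -0.370641, cos φ = 0.928776, sin λ = -0.531369, cos λ = -0.847140.
East component: ΔE = −sin λ·ΔX + cos λ·ΔY = −(-0.531369)(-496.9) + (-0.847140)(-189.1) = -103.84 m.
1° of latitude spans 3600 × 31.00 = 111600 m; at latitude φ, 1° of longitude spans that × cos φ = 103651.4 m, so Δλ = -103.84 / 103651.4 × 3600 = -3.607″.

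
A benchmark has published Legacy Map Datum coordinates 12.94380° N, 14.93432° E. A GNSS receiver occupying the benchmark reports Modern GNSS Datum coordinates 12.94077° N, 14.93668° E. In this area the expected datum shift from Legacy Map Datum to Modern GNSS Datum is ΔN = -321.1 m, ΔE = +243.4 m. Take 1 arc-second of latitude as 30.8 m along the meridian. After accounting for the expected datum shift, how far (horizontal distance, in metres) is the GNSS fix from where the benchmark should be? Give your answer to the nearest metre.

19 m

Observed coordinate differences: Δφ = -0.00303°, Δλ = +0.00236°.
Converting to metres (1° lat = 110880 m, cos φ = 0.974590): observed ΔN = -336.0 m, observed ΔE = 255.0 m.
Subtracting the expected shift leaves a residual of -336.0 − (-321.1) = -14.9 m north and 255.0 − (243.4) = 11.6 m east.
Residual distance = √((-14.9)² + 11.6²) = 18.9 m.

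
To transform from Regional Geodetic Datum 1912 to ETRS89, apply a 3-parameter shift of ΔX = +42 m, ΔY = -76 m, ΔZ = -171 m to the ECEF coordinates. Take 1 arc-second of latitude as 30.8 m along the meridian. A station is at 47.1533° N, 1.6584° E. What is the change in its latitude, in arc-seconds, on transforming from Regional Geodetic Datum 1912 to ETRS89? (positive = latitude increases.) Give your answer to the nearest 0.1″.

Δφ = -4.7″

sin φ = 0.733176, cos φ = 0.680039, sin λ = 0.028940, cos λ = 0.999581.
North component: ΔN = −sin φ cos λ·ΔX − sin φ sin λ·ΔY + cos φ·ΔZ = −(0.733176)(0.999581)(42) − (0.733176)(0.028940)(-76) + (0.680039)(-171) = -145.45 m.
1° of latitude spans 3600 × 30.80 = 110880 m, so Δφ = -145.45 / 110880 × 3600 = -4.723″.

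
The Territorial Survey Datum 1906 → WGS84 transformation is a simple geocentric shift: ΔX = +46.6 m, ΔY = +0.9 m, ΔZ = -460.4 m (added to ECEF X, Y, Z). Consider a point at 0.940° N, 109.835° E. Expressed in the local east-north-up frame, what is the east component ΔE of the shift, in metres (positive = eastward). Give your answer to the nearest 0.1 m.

ΔE = -44.1 m

The local east axis at (φ, λ) is (−sin λ, cos λ, 0), so ΔE = −sin(109.835°)·46.6 + cos(109.835°)·0.9 = -44.14 m.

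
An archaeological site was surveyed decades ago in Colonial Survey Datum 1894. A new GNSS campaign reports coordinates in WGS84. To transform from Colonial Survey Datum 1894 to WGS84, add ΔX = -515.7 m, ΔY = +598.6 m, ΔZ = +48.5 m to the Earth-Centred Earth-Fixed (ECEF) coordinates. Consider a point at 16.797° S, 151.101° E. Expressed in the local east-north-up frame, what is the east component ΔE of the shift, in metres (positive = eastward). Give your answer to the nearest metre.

At φ = -16.797°, λ = 151.101°: sin φ = -0.288982, cos φ = 0.957335, sin λ = 0.483267, cos λ = -0.875473.
ΔE = −sin λ·ΔX + cos λ·ΔY = −(0.483267)·(-515.7) + (-0.875473)·(598.6) = -274.84 m.

ΔE = -275 m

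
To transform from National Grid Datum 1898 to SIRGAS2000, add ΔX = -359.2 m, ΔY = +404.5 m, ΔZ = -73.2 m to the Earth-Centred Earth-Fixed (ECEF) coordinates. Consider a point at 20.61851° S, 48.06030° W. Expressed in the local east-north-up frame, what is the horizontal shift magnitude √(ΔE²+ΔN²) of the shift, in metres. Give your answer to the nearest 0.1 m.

259.0 m

At φ = -20.61851°, λ = -48.06030°: sin φ = -0.352144, cos φ = 0.935946, sin λ = -0.743849, cos λ = 0.668348.
ΔE = −sin λ·ΔX + cos λ·ΔY = −(-0.743849)·(-359.2) + (0.668348)·(404.5) = 3.16 m.
ΔN = −sin φ cos λ·ΔX − sin φ sin λ·ΔY + cos φ·ΔZ = −(-0.352144)(0.668348)(-359.2) − (-0.352144)(-0.743849)(404.5) + (0.935946)(-73.2) = -259.01 m.
Horizontal magnitude = √(ΔE² + ΔN²) = √(3.16² + (-259.01)²) = 259.03 m.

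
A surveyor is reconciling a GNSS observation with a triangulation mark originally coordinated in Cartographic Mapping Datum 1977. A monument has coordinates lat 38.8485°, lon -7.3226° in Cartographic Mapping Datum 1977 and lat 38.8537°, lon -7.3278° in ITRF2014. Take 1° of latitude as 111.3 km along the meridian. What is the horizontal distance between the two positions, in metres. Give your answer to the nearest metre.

734 m

Δφ = 38.8537° − 38.8485° = +0.0052°; Δλ = -7.3278° − -7.3226° = -0.0052°.
ΔN = Δφ × 111300 = 578.8 m; ΔE = Δλ × 111300 × cos(38.8485°) = -0.0052 × 111300 × 0.778807 = -450.7 m.
Distance = √(ΔE² + ΔN²) = √((-450.7)² + 578.8²) = 733.6 m.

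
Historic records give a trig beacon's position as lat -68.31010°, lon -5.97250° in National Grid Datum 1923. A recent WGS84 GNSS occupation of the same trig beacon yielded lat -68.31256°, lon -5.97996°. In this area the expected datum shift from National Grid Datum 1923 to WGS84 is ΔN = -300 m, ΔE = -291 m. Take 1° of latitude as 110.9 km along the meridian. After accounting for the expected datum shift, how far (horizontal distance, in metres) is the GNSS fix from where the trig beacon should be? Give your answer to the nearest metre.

31 m

Observed coordinate differences: Δφ = -0.00246°, Δλ = -0.00746°.
Converting to metres (1° lat = 110900 m, cos φ = 0.369583): observed ΔN = -272.8 m, observed ΔE = -305.8 m.
Subtracting the expected shift leaves a residual of -272.8 − (-300) = 27.2 m north and -305.8 − (-291) = -14.8 m east.
Residual distance = √(27.2² + (-14.8)²) = 30.9 m.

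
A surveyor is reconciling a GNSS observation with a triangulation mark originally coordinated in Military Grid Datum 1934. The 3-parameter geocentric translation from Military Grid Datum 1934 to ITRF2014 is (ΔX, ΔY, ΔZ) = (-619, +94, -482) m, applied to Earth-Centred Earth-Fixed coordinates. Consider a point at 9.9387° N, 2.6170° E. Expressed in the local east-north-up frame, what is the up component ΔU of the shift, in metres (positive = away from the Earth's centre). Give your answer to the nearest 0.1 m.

ΔU = -688.0 m

At φ = 9.9387°, λ = 2.6170°: sin φ = 0.172594, cos φ = 0.984993, sin λ = 0.045659, cos λ = 0.998957.
ΔU = cos φ cos λ·ΔX + cos φ sin λ·ΔY + sin φ·ΔZ = (0.984993)(0.998957)(-619) + (0.984993)(0.045659)(94) + (0.172594)(-482) = -688.04 m.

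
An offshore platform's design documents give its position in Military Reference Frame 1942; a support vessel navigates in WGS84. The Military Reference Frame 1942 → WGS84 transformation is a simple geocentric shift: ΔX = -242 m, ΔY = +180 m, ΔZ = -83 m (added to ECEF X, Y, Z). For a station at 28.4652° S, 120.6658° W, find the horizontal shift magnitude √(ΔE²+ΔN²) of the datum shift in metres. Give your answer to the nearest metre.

313 m

The local east axis at (φ, λ) is (−sin λ, cos λ, 0), so ΔE = −sin(-120.6658°)·(-242) + cos(-120.6658°)·180 = -299.96 m.
The local north axis is (−sin φ cos λ, −sin φ sin λ, cos φ), giving ΔN = 58.828 − 73.795 − 72.966 = -87.93 m.
Horizontal magnitude = √(ΔE² + ΔN²) = √((-299.96)² + (-87.93)²) = 312.59 m.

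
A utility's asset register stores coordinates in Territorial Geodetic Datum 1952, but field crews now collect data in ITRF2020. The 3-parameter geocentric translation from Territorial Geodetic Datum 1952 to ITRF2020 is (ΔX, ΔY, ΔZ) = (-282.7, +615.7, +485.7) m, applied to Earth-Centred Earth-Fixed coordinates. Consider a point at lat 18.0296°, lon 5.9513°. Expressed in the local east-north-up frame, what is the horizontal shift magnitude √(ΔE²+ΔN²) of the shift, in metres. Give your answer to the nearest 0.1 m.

831.7 m

The local east axis at (φ, λ) is (−sin λ, cos λ, 0), so ΔE = −sin(5.9513°)·(-282.7) + cos(5.9513°)·615.7 = 641.69 m.
The local north axis is (−sin φ cos λ, −sin φ sin λ, cos φ), giving ΔN = 87.026 − 19.758 + 461.851 = 529.12 m.
Horizontal magnitude = √(ΔE² + ΔN²) = √(641.69² + 529.12²) = 831.71 m.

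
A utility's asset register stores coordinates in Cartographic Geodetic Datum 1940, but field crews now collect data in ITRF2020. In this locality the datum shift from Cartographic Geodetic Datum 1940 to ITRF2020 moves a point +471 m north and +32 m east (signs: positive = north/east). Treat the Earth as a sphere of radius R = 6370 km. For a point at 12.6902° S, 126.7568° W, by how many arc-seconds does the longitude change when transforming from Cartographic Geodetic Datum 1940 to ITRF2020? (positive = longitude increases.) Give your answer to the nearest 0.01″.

Δλ = 1.06″

At latitude -12.6902°, cos φ = 0.975572.
One radian of longitude at latitude φ spans R cos φ, so Δλ = ΔE / (R cos φ) = 32.0 / (6370000 × 0.975572) = 5.1493e-06 rad = 1.062″.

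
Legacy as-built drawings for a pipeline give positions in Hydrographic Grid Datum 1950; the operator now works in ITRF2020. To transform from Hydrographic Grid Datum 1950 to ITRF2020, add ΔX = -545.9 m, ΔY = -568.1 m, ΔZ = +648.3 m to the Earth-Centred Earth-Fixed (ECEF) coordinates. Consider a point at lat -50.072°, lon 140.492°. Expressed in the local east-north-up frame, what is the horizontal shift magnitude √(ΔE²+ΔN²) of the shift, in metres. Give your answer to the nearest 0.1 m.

The local east axis at (φ, λ) is (−sin λ, cos λ, 0), so ΔE = −sin(140.492°)·(-545.9) + cos(140.492°)·(-568.1) = 785.60 m.
The local north axis is (−sin φ cos λ, −sin φ sin λ, cos φ), giving ΔN = 322.984 − 277.153 + 416.095 = 461.93 m.
Horizontal magnitude = √(ΔE² + ΔN²) = √(785.60² + 461.93²) = 911.34 m.

911.3 m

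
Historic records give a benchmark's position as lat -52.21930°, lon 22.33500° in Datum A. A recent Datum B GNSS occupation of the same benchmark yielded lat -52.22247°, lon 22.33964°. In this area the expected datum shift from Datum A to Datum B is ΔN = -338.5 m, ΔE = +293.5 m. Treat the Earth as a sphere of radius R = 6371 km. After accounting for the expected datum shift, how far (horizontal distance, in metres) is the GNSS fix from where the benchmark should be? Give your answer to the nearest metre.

27 m

Observed coordinate differences: Δφ = -0.00317°, Δλ = +0.00464°.
Converting to metres (1° lat = 111195 m, cos φ = 0.612641): observed ΔN = -352.5 m, observed ΔE = 316.1 m.
Subtracting the expected shift leaves a residual of -352.5 − (-338.5) = -14.0 m north and 316.1 − (293.5) = 22.6 m east.
Residual distance = √((-14.0)² + 22.6²) = 26.6 m.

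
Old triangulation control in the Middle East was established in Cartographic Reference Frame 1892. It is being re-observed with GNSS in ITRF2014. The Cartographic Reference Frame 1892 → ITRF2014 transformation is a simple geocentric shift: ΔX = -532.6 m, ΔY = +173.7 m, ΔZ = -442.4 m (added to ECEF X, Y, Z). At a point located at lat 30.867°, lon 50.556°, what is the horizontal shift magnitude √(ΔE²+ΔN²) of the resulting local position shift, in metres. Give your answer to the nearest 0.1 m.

The local east axis at (φ, λ) is (−sin λ, cos λ, 0), so ΔE = −sin(50.556°)·(-532.6) + cos(50.556°)·173.7 = 521.65 m.
The local north axis is (−sin φ cos λ, −sin φ sin λ, cos φ), giving ΔN = 173.601 − 68.820 − 379.739 = -274.96 m.
Horizontal magnitude = √(ΔE² + ΔN²) = √(521.65² + (-274.96)²) = 589.68 m.

589.7 m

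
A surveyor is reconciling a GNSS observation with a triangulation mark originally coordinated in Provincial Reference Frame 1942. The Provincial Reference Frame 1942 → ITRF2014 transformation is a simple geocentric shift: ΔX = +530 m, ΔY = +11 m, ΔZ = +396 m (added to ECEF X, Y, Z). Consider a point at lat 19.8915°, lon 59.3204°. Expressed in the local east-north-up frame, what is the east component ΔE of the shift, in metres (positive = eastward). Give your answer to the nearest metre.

At φ = 19.8915°, λ = 59.3204°: sin φ = 0.340240, cos φ = 0.940339, sin λ = 0.860034, cos λ = 0.510237.
ΔE = −sin λ·ΔX + cos λ·ΔY = −(0.860034)·(530) + (0.510237)·(11) = -450.21 m.

ΔE = -450 m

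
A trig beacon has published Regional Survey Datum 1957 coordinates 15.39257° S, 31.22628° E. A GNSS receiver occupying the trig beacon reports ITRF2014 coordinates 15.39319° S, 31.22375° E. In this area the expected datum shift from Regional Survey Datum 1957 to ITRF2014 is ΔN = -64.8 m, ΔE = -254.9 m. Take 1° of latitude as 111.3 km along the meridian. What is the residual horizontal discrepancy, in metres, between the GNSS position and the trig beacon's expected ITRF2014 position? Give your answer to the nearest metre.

Observed coordinate differences: Δφ = -0.00062°, Δλ = -0.00253°.
Converting to metres (1° lat = 111300 m, cos φ = 0.964130): observed ΔN = -69.0 m, observed ΔE = -271.5 m.
Subtracting the expected shift leaves a residual of -69.0 − (-64.8) = -4.2 m north and -271.5 − (-254.9) = -16.6 m east.
Residual distance = √((-4.2)² + (-16.6)²) = 17.1 m.

17 m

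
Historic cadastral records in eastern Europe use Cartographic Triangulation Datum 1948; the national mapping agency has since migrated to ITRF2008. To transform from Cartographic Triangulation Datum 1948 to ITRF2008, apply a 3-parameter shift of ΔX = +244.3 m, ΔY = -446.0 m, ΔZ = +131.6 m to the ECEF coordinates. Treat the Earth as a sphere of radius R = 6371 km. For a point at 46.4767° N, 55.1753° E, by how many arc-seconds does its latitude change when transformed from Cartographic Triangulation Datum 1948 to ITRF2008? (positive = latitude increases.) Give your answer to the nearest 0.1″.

Δφ = 8.3″

sin φ = 0.725094, cos φ = 0.688650, sin λ = 0.820903, cos λ = 0.571068.
North component: ΔN = −sin φ cos λ·ΔX − sin φ sin λ·ΔY + cos φ·ΔZ = −(0.725094)(0.571068)(244.3) − (0.725094)(0.820903)(-446.0) + (0.688650)(131.6) = 254.94 m.
1° of latitude spans πR/180 = 111195 m, so Δφ = 254.94 / 111195 × 3600 = 8.254″.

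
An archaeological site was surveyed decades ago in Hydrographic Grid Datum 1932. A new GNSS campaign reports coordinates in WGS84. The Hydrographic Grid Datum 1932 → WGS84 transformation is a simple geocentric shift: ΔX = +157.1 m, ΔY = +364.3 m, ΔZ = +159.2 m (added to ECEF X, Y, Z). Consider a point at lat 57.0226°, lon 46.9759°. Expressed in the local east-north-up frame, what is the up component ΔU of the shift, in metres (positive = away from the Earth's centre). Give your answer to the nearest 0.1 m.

ΔU = 336.9 m

At φ = 57.0226°, λ = 46.9759°: sin φ = 0.838885, cos φ = 0.544308, sin λ = 0.731067, cos λ = 0.682306.
ΔU = cos φ cos λ·ΔX + cos φ sin λ·ΔY + sin φ·ΔZ = (0.544308)(0.682306)(157.1) + (0.544308)(0.731067)(364.3) + (0.838885)(159.2) = 336.86 m.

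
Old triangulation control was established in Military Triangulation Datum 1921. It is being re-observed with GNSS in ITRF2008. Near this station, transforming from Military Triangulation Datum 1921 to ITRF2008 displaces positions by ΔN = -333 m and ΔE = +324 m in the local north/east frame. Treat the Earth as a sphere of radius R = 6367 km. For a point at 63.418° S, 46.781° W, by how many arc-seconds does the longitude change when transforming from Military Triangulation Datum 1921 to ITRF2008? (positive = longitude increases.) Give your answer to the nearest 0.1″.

Δλ = 23.5″

At latitude -63.418°, cos φ = 0.447478.
One radian of longitude at latitude φ spans R cos φ, so Δλ = ΔE / (R cos φ) = 324.0 / (6367000 × 0.447478) = 1.1372e-04 rad = 23.457″.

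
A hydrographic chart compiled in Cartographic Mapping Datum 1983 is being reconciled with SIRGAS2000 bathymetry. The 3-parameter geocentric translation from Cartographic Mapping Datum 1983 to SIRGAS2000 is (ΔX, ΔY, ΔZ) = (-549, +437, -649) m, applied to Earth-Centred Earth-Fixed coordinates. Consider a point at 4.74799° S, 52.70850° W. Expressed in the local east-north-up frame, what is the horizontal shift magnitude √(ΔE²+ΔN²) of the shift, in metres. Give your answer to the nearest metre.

724 m

At φ = -4.74799°, λ = -52.70850°: sin φ = -0.082773, cos φ = 0.996568, sin λ = -0.795563, cos λ = 0.605870.
ΔE = −sin λ·ΔX + cos λ·ΔY = −(-0.795563)·(-549) + (0.605870)·(437) = -172.00 m.
ΔN = −sin φ cos λ·ΔX − sin φ sin λ·ΔY + cos φ·ΔZ = −(-0.082773)(0.605870)(-549) − (-0.082773)(-0.795563)(437) + (0.996568)(-649) = -703.08 m.
Horizontal magnitude = √(ΔE² + ΔN²) = √((-172.00)² + (-703.08)²) = 723.82 m.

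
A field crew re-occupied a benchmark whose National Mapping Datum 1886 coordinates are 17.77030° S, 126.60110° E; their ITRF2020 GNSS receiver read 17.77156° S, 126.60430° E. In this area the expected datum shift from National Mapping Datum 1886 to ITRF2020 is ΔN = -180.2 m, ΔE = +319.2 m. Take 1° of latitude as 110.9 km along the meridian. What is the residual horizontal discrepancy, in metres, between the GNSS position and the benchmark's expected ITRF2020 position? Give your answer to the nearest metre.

Observed coordinate differences: Δφ = -0.00126°, Δλ = +0.00320°.
Converting to metres (1° lat = 110900 m, cos φ = 0.952288): observed ΔN = -139.7 m, observed ΔE = 337.9 m.
Subtracting the expected shift leaves a residual of -139.7 − (-180.2) = 40.5 m north and 337.9 − (319.2) = 18.7 m east.
Residual distance = √(40.5² + 18.7²) = 44.6 m.

45 m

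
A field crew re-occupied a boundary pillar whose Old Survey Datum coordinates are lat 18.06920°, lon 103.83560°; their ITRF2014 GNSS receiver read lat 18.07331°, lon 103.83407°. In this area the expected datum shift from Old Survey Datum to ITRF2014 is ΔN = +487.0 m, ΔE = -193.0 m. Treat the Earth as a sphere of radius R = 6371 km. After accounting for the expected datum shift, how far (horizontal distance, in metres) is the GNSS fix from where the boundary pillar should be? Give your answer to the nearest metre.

Observed coordinate differences: Δφ = +0.00411°, Δλ = -0.00153°.
Converting to metres (1° lat = 111195 m, cos φ = 0.950683): observed ΔN = 457.0 m, observed ΔE = -161.7 m.
Subtracting the expected shift leaves a residual of 457.0 − (487.0) = -30.0 m north and -161.7 − (-193.0) = 31.3 m east.
Residual distance = √((-30.0)² + 31.3²) = 43.3 m.

43 m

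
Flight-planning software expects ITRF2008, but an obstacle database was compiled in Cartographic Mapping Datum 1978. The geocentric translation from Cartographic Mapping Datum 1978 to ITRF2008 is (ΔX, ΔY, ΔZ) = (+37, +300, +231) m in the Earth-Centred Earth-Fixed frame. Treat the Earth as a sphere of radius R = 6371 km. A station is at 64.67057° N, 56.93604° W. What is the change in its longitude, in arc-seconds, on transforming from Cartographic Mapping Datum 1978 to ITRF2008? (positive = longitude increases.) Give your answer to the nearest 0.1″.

sin φ = 0.903863, cos φ = 0.427822, sin λ = -0.838062, cos λ = 0.545575.
East component: ΔE = −sin λ·ΔX + cos λ·ΔY = −(-0.838062)(37) + (0.545575)(300) = 194.68 m.
1° of latitude spans πR/180 = 111195 m; at latitude φ, 1° of longitude spans that × cos φ = 47571.7 m, so Δλ = 194.68 / 47571.7 × 3600 = 14.733″.

Δλ = 14.7″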